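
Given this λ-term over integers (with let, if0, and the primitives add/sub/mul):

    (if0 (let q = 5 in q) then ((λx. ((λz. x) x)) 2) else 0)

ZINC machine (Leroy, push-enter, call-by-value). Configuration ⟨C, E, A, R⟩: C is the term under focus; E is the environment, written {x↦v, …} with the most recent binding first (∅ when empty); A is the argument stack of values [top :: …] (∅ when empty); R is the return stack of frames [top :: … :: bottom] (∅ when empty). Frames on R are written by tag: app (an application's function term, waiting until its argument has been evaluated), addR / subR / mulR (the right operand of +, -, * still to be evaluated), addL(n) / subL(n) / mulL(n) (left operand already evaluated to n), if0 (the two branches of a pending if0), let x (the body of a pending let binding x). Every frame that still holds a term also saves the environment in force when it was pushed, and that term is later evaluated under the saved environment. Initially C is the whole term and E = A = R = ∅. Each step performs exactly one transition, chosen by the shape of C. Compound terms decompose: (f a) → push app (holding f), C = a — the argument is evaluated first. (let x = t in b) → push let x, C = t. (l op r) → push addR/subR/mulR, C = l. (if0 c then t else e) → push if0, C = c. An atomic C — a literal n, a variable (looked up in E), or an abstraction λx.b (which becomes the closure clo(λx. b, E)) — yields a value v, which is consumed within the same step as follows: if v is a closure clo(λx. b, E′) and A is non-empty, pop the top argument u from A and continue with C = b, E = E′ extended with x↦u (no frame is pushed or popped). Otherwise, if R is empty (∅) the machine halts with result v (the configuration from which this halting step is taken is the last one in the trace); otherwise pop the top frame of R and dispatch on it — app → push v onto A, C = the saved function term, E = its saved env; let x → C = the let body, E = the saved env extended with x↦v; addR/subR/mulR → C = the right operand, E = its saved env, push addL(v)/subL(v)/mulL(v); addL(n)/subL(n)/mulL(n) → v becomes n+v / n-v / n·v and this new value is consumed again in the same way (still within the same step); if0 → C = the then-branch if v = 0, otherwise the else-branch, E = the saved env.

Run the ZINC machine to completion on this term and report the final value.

[0] [C=(if0 (let q = 5 in q) then ((λx. ((λz. x) x)) 2) else 0) | E=∅ | A=∅ | R=∅]
[1] [C=(let q = 5 in q) | E=∅ | A=∅ | R=[if0]]
[2] [C=5 | E=∅ | A=∅ | R=[let q :: if0]]
[3] [C=q | E={q↦5} | A=∅ | R=[if0]]
[4] [C=0 | E=∅ | A=∅ | R=∅]
→ final value 0

Answer: 0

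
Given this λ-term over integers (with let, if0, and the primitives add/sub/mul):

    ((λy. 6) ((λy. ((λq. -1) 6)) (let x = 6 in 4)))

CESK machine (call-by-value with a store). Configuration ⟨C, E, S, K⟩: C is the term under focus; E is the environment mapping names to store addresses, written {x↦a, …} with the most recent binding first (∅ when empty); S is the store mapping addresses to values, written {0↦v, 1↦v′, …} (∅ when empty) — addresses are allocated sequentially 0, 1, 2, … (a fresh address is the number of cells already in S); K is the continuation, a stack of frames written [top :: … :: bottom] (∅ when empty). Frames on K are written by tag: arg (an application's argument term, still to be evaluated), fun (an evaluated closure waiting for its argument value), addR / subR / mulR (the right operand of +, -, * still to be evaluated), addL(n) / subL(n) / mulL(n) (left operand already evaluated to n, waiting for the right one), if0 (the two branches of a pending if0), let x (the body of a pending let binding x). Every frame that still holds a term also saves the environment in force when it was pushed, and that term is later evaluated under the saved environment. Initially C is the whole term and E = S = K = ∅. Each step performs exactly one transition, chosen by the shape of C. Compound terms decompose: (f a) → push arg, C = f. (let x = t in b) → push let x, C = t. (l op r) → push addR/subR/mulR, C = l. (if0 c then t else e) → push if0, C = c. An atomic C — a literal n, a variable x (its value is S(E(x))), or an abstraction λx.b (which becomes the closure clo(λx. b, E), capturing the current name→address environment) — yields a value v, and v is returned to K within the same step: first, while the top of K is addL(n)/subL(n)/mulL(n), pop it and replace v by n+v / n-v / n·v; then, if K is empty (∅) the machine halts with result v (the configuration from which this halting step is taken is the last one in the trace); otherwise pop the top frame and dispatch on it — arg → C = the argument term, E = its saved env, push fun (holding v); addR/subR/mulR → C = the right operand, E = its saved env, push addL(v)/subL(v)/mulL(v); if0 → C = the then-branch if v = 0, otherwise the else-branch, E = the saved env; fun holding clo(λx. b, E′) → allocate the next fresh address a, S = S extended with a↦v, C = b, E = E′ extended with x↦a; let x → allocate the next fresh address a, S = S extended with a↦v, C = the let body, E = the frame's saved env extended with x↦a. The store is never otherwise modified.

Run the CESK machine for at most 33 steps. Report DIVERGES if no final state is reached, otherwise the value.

0. ⟨C=((λy. 6) ((λy. ((λq. -1) 6)) (let x = 6 in 4))); E=∅; S=∅; K=∅⟩
1. ⟨C=(λy. 6); E=∅; S=∅; K=[arg]⟩
2. ⟨C=((λy. ((λq. -1) 6)) (let x = 6 in 4)); E=∅; S=∅; K=[fun]⟩
3. ⟨C=(λy. ((λq. -1) 6)); E=∅; S=∅; K=[arg :: fun]⟩
4. ⟨C=(let x = 6 in 4); E=∅; S=∅; K=[fun :: fun]⟩
5. ⟨C=6; E=∅; S=∅; K=[let x :: fun :: fun]⟩
6. ⟨C=4; E={x↦0}; S={0↦6}; K=[fun :: fun]⟩
7. ⟨C=((λq. -1) 6); E={y↦1}; S={0↦6, 1↦4}; K=[fun]⟩
8. ⟨C=(λq. -1); E={y↦1}; S={0↦6, 1↦4}; K=[arg :: fun]⟩
9. ⟨C=6; E={y↦1}; S={0↦6, 1↦4}; K=[fun :: fun]⟩
10. ⟨C=-1; E={q↦2, y↦1}; S={0↦6, 1↦4, 2↦6}; K=[fun]⟩
11. ⟨C=6; E={y↦3}; S={0↦6, 1↦4, 2↦6, 3↦-1}; K=∅⟩
→ final value 6

Answer: 6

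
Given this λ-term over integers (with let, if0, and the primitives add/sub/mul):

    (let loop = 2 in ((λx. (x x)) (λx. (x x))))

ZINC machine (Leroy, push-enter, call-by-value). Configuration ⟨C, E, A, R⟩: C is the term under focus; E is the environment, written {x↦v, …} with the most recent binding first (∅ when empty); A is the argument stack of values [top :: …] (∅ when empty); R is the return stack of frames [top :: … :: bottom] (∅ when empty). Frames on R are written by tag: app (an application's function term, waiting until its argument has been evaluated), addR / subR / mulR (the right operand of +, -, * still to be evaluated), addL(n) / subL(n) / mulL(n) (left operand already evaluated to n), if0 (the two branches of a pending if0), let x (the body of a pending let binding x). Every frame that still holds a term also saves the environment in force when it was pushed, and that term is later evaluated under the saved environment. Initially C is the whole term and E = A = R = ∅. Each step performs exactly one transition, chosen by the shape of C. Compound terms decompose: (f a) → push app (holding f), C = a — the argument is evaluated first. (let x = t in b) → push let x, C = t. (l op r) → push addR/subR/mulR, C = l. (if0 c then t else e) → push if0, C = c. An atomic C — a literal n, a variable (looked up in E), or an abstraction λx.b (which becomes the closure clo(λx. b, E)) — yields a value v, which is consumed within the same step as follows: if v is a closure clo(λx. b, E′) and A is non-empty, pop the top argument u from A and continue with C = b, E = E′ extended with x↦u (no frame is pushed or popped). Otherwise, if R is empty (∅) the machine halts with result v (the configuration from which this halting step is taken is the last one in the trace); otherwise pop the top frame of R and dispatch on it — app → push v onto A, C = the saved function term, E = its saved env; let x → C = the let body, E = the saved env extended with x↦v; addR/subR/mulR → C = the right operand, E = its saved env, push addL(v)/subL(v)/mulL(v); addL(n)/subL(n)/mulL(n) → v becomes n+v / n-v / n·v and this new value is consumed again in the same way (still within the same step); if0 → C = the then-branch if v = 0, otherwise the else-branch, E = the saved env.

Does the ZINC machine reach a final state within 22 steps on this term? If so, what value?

[0] [C=(let loop = 2 in ((λx. (x x)) (λx. (x x)))) | E=∅ | A=∅ | R=∅]
[1] [C=2 | E=∅ | A=∅ | R=[let loop]]
[2] [C=((λx. (x x)) (λx. (x x))) | E={loop↦2} | A=∅ | R=∅]
[3] [C=(λx. (x x)) | E={loop↦2} | A=∅ | R=[app]]
[4] [C=(λx. (x x)) | E={loop↦2} | A=[clo(λx. (x x), {loop↦2})] | R=∅]
[5] [C=(x x) | E={x↦clo(λx. (x x), {loop↦2}), loop↦2} | A=∅ | R=∅]
[6] [C=x | E={x↦clo(λx. (x x), {loop↦2}), loop↦2} | A=∅ | R=[app]]
[7] [C=x | E={x↦clo(λx. (x x), {loop↦2}), loop↦2} | A=[clo(λx. (x x), {loop↦2})] | R=∅]
… configuration repeats with period 3 (steps 5–7 recur indefinitely) …

Answer: DIVERGES (no final state within 22 steps)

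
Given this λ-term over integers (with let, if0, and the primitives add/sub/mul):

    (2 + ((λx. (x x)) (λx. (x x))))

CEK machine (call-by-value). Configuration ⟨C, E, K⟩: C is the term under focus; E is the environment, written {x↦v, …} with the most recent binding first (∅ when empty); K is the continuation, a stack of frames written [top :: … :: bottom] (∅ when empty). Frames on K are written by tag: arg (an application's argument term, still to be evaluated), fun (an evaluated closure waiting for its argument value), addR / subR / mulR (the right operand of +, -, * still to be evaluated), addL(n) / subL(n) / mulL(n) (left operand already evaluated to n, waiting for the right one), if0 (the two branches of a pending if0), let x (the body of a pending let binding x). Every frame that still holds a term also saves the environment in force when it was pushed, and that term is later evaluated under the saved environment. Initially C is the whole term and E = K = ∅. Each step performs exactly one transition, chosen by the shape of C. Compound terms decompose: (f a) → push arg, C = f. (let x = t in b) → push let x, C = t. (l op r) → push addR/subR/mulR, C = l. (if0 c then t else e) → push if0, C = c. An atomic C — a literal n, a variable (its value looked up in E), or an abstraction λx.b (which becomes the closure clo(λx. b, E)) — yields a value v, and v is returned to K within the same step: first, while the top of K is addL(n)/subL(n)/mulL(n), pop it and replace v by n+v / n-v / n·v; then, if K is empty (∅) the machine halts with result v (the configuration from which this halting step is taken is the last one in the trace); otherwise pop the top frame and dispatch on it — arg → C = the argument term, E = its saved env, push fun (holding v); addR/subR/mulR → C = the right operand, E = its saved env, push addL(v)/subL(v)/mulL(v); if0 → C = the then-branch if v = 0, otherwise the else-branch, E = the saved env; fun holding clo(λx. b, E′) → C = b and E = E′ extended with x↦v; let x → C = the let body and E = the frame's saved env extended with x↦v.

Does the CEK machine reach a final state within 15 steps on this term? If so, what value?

[0] [C=(2 + ((λx. (x x)) (λx. (x x)))) | E=∅ | K=∅]
[1] [C=2 | E=∅ | K=[addR]]
[2] [C=((λx. (x x)) (λx. (x x))) | E=∅ | K=[addL(2)]]
[3] [C=(λx. (x x)) | E=∅ | K=[arg :: addL(2)]]
[4] [C=(λx. (x x)) | E=∅ | K=[fun :: addL(2)]]
[5] [C=(x x) | E={x↦clo(λx. (x x), ∅)} | K=[addL(2)]]
[6] [C=x | E={x↦clo(λx. (x x), ∅)} | K=[arg :: addL(2)]]
[7] [C=x | E={x↦clo(λx. (x x), ∅)} | K=[fun :: addL(2)]]
… configuration repeats with period 3 (steps 5–7 recur indefinitely) …

Answer: DIVERGES (no final state within 15 steps)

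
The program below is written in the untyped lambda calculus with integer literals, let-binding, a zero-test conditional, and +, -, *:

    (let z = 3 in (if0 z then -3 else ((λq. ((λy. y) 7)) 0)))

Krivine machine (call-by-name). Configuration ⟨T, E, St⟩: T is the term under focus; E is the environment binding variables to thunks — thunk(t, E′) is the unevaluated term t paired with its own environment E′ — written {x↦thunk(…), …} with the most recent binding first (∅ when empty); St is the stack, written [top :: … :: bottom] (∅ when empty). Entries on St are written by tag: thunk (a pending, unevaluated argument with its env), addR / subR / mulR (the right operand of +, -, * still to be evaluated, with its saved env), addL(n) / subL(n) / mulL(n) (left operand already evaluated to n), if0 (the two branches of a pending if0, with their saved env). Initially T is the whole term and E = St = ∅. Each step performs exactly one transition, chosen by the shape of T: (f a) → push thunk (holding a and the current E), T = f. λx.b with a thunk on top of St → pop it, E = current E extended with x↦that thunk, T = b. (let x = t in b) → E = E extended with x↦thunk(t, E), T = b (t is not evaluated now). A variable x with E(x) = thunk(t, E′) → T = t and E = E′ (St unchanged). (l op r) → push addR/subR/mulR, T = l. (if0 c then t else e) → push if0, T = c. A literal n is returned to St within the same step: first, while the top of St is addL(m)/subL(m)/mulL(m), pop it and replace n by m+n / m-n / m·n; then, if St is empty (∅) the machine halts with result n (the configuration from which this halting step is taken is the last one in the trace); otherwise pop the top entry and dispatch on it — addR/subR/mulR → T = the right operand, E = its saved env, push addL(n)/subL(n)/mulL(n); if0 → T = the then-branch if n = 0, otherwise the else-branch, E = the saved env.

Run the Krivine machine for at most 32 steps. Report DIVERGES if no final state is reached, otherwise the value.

Answer: 7

Derivation:
t=0: <T=(let z = 3 in (if0 z then -3 else ((λq. ((λy. y) 7)) 0))), E=∅, St=∅>
t=1: <T=(if0 z then -3 else ((λq. ((λy. y) 7)) 0)), E={z↦thunk(3, ∅)}, St=∅>
t=2: <T=z, E={z↦thunk(3, ∅)}, St=[if0]>
t=3: <T=3, E=∅, St=[if0]>
t=4: <T=((λq. ((λy. y) 7)) 0), E={z↦thunk(3, ∅)}, St=∅>
t=5: <T=(λq. ((λy. y) 7)), E={z↦thunk(3, ∅)}, St=[thunk]>
t=6: <T=((λy. y) 7), E={q↦thunk(0, {z↦thunk(3, ∅)}), z↦thunk(3, ∅)}, St=∅>
t=7: <T=(λy. y), E={q↦thunk(0, {z↦thunk(3, ∅)}), z↦thunk(3, ∅)}, St=[thunk]>
t=8: <T=y, E={y↦thunk(7, {q↦thunk(0, {z↦thunk(3, ∅)}), z↦thunk(3, ∅)}), q↦thunk(0, {z↦thunk(3, ∅)}), z↦thunk(3, ∅)}, St=∅>
t=9: <T=7, E={q↦thunk(0, {z↦thunk(3, ∅)}), z↦thunk(3, ∅)}, St=∅>
→ final value 7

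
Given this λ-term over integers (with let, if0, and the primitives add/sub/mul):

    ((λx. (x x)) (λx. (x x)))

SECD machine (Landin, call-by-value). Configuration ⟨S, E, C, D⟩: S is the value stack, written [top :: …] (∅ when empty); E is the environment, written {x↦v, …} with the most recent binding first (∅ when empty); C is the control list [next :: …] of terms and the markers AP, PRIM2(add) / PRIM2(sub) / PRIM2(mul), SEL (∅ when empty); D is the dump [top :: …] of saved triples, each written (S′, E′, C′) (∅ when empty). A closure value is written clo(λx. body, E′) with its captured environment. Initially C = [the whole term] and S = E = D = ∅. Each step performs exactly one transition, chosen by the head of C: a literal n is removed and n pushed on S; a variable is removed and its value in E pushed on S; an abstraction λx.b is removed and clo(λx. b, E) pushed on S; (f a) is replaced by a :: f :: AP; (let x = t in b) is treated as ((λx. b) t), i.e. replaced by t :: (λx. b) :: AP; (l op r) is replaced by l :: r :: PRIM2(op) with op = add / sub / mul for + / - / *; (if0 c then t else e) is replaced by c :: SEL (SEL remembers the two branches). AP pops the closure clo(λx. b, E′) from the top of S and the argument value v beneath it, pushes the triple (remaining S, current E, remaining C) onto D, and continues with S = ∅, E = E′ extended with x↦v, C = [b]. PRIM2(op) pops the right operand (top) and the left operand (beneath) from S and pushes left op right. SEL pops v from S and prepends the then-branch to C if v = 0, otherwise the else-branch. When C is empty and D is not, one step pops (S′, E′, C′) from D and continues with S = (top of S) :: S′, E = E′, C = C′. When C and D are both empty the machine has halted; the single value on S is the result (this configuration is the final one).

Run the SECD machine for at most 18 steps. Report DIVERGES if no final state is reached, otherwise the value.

Answer: DIVERGES (no final state within 18 steps)

Derivation:
[0] ⟨S=∅; E=∅; C=[((λx. (x x)) (λx. (x x)))]; D=∅⟩
[1] ⟨S=∅; E=∅; C=[(λx. (x x)) :: (λx. (x x)) :: AP]; D=∅⟩
[2] ⟨S=[clo(λx. (x x), ∅)]; E=∅; C=[(λx. (x x)) :: AP]; D=∅⟩
[3] ⟨S=[clo(λx. (x x), ∅) :: clo(λx. (x x), ∅)]; E=∅; C=[AP]; D=∅⟩
[4] ⟨S=∅; E={x↦clo(λx. (x x), ∅)}; C=[(x x)]; D=[(∅, ∅, ∅)]⟩
[5] ⟨S=∅; E={x↦clo(λx. (x x), ∅)}; C=[x :: x :: AP]; D=[(∅, ∅, ∅)]⟩
[6] ⟨S=[clo(λx. (x x), ∅)]; E={x↦clo(λx. (x x), ∅)}; C=[x :: AP]; D=[(∅, ∅, ∅)]⟩
[7] ⟨S=[clo(λx. (x x), ∅) :: clo(λx. (x x), ∅)]; E={x↦clo(λx. (x x), ∅)}; C=[AP]; D=[(∅, ∅, ∅)]⟩
[8] ⟨S=∅; E={x↦clo(λx. (x x), ∅)}; C=[(x x)]; D=[(∅, {x↦clo(λx. (x x), ∅)}, ∅) :: (∅, ∅, ∅)]⟩
[9] ⟨S=∅; E={x↦clo(λx. (x x), ∅)}; C=[x :: x :: AP]; D=[(∅, {x↦clo(λx. (x x), ∅)}, ∅) :: (∅, ∅, ∅)]⟩
[10] ⟨S=[clo(λx. (x x), ∅)]; E={x↦clo(λx. (x x), ∅)}; C=[x :: AP]; D=[(∅, {x↦clo(λx. (x x), ∅)}, ∅) :: (∅, ∅, ∅)]⟩
[11] ⟨S=[clo(λx. (x x), ∅) :: clo(λx. (x x), ∅)]; E={x↦clo(λx. (x x), ∅)}; C=[AP]; D=[(∅, {x↦clo(λx. (x x), ∅)}, ∅) :: (∅, ∅, ∅)]⟩
[12] ⟨S=∅; E={x↦clo(λx. (x x), ∅)}; C=[(x x)]; D=[(∅, {x↦clo(λx. (x x), ∅)}, ∅) :: (∅, {x↦clo(λx. (x x), ∅)}, ∅) :: (∅, ∅, ∅)]⟩
[13] ⟨S=∅; E={x↦clo(λx. (x x), ∅)}; C=[x :: x :: AP]; D=[(∅, {x↦clo(λx. (x x), ∅)}, ∅) :: (∅, {x↦clo(λx. (x x), ∅)}, ∅) :: (∅, ∅, ∅)]⟩
[14] ⟨S=[clo(λx. (x x), ∅)]; E={x↦clo(λx. (x x), ∅)}; C=[x :: AP]; D=[(∅, {x↦clo(λx. (x x), ∅)}, ∅) :: (∅, {x↦clo(λx. (x x), ∅)}, ∅) :: (∅, ∅, ∅)]⟩
[15] ⟨S=[clo(λx. (x x), ∅) :: clo(λx. (x x), ∅)]; E={x↦clo(λx. (x x), ∅)}; C=[AP]; D=[(∅, {x↦clo(λx. (x x), ∅)}, ∅) :: (∅, {x↦clo(λx. (x x), ∅)}, ∅) :: (∅, ∅, ∅)]⟩
[16] ⟨S=∅; E={x↦clo(λx. (x x), ∅)}; C=[(x x)]; D=[(∅, {x↦clo(λx. (x x), ∅)}, ∅) :: (∅, {x↦clo(λx. (x x), ∅)}, ∅) :: (∅, {x↦clo(λx. (x x), ∅)}, ∅) :: (∅, ∅, ∅)]⟩
[17] ⟨S=∅; E={x↦clo(λx. (x x), ∅)}; C=[x :: x :: AP]; D=[(∅, {x↦clo(λx. (x x), ∅)}, ∅) :: (∅, {x↦clo(λx. (x x), ∅)}, ∅) :: (∅, {x↦clo(λx. (x x), ∅)}, ∅) :: (∅, ∅, ∅)]⟩
[18] ⟨S=[clo(λx. (x x), ∅)]; E={x↦clo(λx. (x x), ∅)}; C=[x :: AP]; D=[(∅, {x↦clo(λx. (x x), ∅)}, ∅) :: (∅, {x↦clo(λx. (x x), ∅)}, ∅) :: (∅, {x↦clo(λx. (x x), ∅)}, ∅) :: (∅, ∅, ∅)]⟩
→ 18 transitions taken and the configuration is still not final: no result within 18 steps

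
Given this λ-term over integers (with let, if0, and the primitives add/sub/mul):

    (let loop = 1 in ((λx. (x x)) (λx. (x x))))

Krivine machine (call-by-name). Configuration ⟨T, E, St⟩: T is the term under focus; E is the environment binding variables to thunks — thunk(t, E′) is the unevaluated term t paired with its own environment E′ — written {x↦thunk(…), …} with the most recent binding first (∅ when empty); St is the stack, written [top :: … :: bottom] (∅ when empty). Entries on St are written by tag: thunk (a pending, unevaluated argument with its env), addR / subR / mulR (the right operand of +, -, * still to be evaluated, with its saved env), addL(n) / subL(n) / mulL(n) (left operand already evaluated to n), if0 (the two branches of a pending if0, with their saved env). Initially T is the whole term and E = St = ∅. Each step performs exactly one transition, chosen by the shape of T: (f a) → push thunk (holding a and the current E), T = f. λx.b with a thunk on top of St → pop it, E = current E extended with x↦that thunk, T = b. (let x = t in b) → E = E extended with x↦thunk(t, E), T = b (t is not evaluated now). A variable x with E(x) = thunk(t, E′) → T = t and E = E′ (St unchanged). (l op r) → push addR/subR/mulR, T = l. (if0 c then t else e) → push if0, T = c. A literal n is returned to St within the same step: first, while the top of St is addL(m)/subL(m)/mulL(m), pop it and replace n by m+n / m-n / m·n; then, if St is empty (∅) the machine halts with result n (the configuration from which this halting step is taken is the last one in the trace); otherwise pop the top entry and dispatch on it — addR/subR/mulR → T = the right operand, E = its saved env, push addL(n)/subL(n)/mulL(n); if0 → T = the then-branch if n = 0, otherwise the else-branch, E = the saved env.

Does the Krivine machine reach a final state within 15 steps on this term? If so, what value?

[0] <T=(let loop = 1 in ((λx. (x x)) (λx. (x x)))), E=∅, St=∅>
[1] <T=((λx. (x x)) (λx. (x x))), E={loop↦thunk(1, ∅)}, St=∅>
[2] <T=(λx. (x x)), E={loop↦thunk(1, ∅)}, St=[thunk]>
[3] <T=(x x), E={x↦thunk((λx. (x x)), {loop↦thunk(1, ∅)}), loop↦thunk(1, ∅)}, St=∅>
[4] <T=x, E={x↦thunk((λx. (x x)), {loop↦thunk(1, ∅)}), loop↦thunk(1, ∅)}, St=[thunk]>
[5] <T=(λx. (x x)), E={loop↦thunk(1, ∅)}, St=[thunk]>
[6] <T=(x x), E={x↦thunk(x, {x↦thunk((λx. (x x)), {loop↦thunk(1, ∅)}), loop↦thunk(1, ∅)}), loop↦thunk(1, ∅)}, St=∅>
[7] <T=x, E={x↦thunk(x, {x↦thunk((λx. (x x)), {loop↦thunk(1, ∅)}), loop↦thunk(1, ∅)}), loop↦thunk(1, ∅)}, St=[thunk]>
[8] <T=x, E={x↦thunk((λx. (x x)), {loop↦thunk(1, ∅)}), loop↦thunk(1, ∅)}, St=[thunk]>
[9] <T=(λx. (x x)), E={loop↦thunk(1, ∅)}, St=[thunk]>
[10] <T=(x x), E={x↦thunk(x, {x↦thunk(x, {x↦thunk((λx. (x x)), {loop↦thunk(1, ∅)}), loop↦thunk(1, ∅)}), loop↦thunk(1, ∅)}), loop↦thunk(1, ∅)}, St=∅>
[11] <T=x, E={x↦thunk(x, {x↦thunk(x, {x↦thunk((λx. (x x)), {loop↦thunk(1, ∅)}), loop↦thunk(1, ∅)}), loop↦thunk(1, ∅)}), loop↦thunk(1, ∅)}, St=[thunk]>
[12] <T=x, E={x↦thunk(x, {x↦thunk((λx. (x x)), {loop↦thunk(1, ∅)}), loop↦thunk(1, ∅)}), loop↦thunk(1, ∅)}, St=[thunk]>
[13] <T=x, E={x↦thunk((λx. (x x)), {loop↦thunk(1, ∅)}), loop↦thunk(1, ∅)}, St=[thunk]>
[14] <T=(λx. (x x)), E={loop↦thunk(1, ∅)}, St=[thunk]>
[15] <T=(x x), E={x↦thunk(x, {x↦thunk(x, {x↦thunk(x, {x↦thunk((λx. (x x)), {loop↦thunk(1, ∅)}), loop↦thunk(1, ∅)}), loop↦thunk(1, ∅)}), loop↦thunk(1, ∅)}), loop↦thunk(1, ∅)}, St=∅>
→ 15 transitions taken and the configuration is still not final: no result within 15 steps

Answer: DIVERGES (no final state within 15 steps)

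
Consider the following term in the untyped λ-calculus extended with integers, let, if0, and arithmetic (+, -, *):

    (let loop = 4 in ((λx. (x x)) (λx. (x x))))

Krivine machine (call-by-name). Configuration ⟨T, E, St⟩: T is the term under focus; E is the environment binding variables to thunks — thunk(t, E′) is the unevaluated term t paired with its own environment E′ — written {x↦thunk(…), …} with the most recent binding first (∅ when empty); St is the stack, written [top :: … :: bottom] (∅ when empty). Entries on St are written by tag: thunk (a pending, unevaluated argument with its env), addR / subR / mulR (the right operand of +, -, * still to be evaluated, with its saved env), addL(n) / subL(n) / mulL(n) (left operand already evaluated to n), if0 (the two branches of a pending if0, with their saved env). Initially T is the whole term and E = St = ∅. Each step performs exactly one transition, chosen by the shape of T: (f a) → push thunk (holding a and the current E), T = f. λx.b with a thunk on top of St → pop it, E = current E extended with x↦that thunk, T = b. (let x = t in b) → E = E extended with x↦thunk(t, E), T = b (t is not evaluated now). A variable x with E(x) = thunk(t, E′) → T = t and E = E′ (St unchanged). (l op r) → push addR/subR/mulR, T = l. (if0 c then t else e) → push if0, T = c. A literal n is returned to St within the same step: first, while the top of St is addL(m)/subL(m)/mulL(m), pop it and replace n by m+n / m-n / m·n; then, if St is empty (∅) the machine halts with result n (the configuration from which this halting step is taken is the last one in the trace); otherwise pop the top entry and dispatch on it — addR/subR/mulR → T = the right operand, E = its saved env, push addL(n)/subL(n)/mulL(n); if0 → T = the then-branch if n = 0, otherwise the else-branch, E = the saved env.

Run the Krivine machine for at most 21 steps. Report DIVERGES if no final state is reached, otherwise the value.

[0] <T=(let loop = 4 in ((λx. (x x)) (λx. (x x)))), E=∅, St=∅>
[1] <T=((λx. (x x)) (λx. (x x))), E={loop↦thunk(4, ∅)}, St=∅>
[2] <T=(λx. (x x)), E={loop↦thunk(4, ∅)}, St=[thunk]>
[3] <T=(x x), E={x↦thunk((λx. (x x)), {loop↦thunk(4, ∅)}), loop↦thunk(4, ∅)}, St=∅>
[4] <T=x, E={x↦thunk((λx. (x x)), {loop↦thunk(4, ∅)}), loop↦thunk(4, ∅)}, St=[thunk]>
[5] <T=(λx. (x x)), E={loop↦thunk(4, ∅)}, St=[thunk]>
[6] <T=(x x), E={x↦thunk(x, {x↦thunk((λx. (x x)), {loop↦thunk(4, ∅)}), loop↦thunk(4, ∅)}), loop↦thunk(4, ∅)}, St=∅>
[7] <T=x, E={x↦thunk(x, {x↦thunk((λx. (x x)), {loop↦thunk(4, ∅)}), loop↦thunk(4, ∅)}), loop↦thunk(4, ∅)}, St=[thunk]>
[8] <T=x, E={x↦thunk((λx. (x x)), {loop↦thunk(4, ∅)}), loop↦thunk(4, ∅)}, St=[thunk]>
[9] <T=(λx. (x x)), E={loop↦thunk(4, ∅)}, St=[thunk]>
[10] <T=(x x), E={x↦thunk(x, {x↦thunk(x, {x↦thunk((λx. (x x)), {loop↦thunk(4, ∅)}), loop↦thunk(4, ∅)}), loop↦thunk(4, ∅)}), loop↦thunk(4, ∅)}, St=∅>
[11] <T=x, E={x↦thunk(x, {x↦thunk(x, {x↦thunk((λx. (x x)), {loop↦thunk(4, ∅)}), loop↦thunk(4, ∅)}), loop↦thunk(4, ∅)}), loop↦thunk(4, ∅)}, St=[thunk]>
[12] <T=x, E={x↦thunk(x, {x↦thunk((λx. (x x)), {loop↦thunk(4, ∅)}), loop↦thunk(4, ∅)}), loop↦thunk(4, ∅)}, St=[thunk]>
[13] <T=x, E={x↦thunk((λx. (x x)), {loop↦thunk(4, ∅)}), loop↦thunk(4, ∅)}, St=[thunk]>
[14] <T=(λx. (x x)), E={loop↦thunk(4, ∅)}, St=[thunk]>
[15] <T=(x x), E={x↦thunk(x, {x↦thunk(x, {x↦thunk(x, {x↦thunk((λx. (x x)), {loop↦thunk(4, ∅)}), loop↦thunk(4, ∅)}), loop↦thunk(4, ∅)}), loop↦thunk(4, ∅)}), loop↦thunk(4, ∅)}, St=∅>
[16] <T=x, E={x↦thunk(x, {x↦thunk(x, {x↦thunk(x, {x↦thunk((λx. (x x)), {loop↦thunk(4, ∅)}), loop↦thunk(4, ∅)}), loop↦thunk(4, ∅)}), loop↦thunk(4, ∅)}), loop↦thunk(4, ∅)}, St=[thunk]>
[17] <T=x, E={x↦thunk(x, {x↦thunk(x, {x↦thunk((λx. (x x)), {loop↦thunk(4, ∅)}), loop↦thunk(4, ∅)}), loop↦thunk(4, ∅)}), loop↦thunk(4, ∅)}, St=[thunk]>
[18] <T=x, E={x↦thunk(x, {x↦thunk((λx. (x x)), {loop↦thunk(4, ∅)}), loop↦thunk(4, ∅)}), loop↦thunk(4, ∅)}, St=[thunk]>
[19] <T=x, E={x↦thunk((λx. (x x)), {loop↦thunk(4, ∅)}), loop↦thunk(4, ∅)}, St=[thunk]>
[20] <T=(λx. (x x)), E={loop↦thunk(4, ∅)}, St=[thunk]>
[21] <T=(x x), E={x↦thunk(x, {x↦thunk(x, {x↦thunk(x, {x↦thunk(x, {x↦thunk((λx. (x x)), {loop↦thunk(4, ∅)}), loop↦thunk(4, ∅)}), loop↦thunk(4, ∅)}), loop↦thunk(4, ∅)}), loop↦thunk(4, ∅)}), loop↦thunk(4, ∅)}, St=∅>
→ 21 transitions taken and the configuration is still not final: no result within 21 steps

Answer: DIVERGES (no final state within 21 steps)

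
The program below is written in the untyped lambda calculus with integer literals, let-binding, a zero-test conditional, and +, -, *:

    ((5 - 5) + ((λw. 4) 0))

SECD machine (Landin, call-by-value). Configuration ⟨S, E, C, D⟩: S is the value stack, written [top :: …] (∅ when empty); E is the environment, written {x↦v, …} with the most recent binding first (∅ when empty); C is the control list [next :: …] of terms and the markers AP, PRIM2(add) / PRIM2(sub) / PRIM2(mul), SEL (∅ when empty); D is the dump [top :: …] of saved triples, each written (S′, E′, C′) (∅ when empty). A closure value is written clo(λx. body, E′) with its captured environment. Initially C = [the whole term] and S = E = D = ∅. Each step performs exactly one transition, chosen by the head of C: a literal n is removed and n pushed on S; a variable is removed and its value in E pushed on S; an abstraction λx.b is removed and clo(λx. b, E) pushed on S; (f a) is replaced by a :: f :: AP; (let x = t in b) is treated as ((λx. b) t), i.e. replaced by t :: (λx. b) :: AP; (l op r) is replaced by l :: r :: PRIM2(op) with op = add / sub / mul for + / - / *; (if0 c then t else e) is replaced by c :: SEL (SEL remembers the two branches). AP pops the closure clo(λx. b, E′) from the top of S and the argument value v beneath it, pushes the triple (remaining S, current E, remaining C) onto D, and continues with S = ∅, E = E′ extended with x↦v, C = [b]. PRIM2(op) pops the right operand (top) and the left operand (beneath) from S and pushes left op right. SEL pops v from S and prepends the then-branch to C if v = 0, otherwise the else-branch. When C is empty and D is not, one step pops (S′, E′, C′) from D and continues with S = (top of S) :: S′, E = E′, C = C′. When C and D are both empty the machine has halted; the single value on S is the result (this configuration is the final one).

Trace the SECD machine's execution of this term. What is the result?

step 0: ⟨S=∅; E=∅; C=[((5 - 5) + ((λw. 4) 0))]; D=∅⟩
step 1: ⟨S=∅; E=∅; C=[(5 - 5) :: ((λw. 4) 0) :: PRIM2(add)]; D=∅⟩
step 2: ⟨S=∅; E=∅; C=[5 :: 5 :: PRIM2(sub) :: ((λw. 4) 0) :: PRIM2(add)]; D=∅⟩
step 3: ⟨S=[5]; E=∅; C=[5 :: PRIM2(sub) :: ((λw. 4) 0) :: PRIM2(add)]; D=∅⟩
step 4: ⟨S=[5 :: 5]; E=∅; C=[PRIM2(sub) :: ((λw. 4) 0) :: PRIM2(add)]; D=∅⟩
step 5: ⟨S=[0]; E=∅; C=[((λw. 4) 0) :: PRIM2(add)]; D=∅⟩
step 6: ⟨S=[0]; E=∅; C=[0 :: (λw. 4) :: AP :: PRIM2(add)]; D=∅⟩
step 7: ⟨S=[0 :: 0]; E=∅; C=[(λw. 4) :: AP :: PRIM2(add)]; D=∅⟩
step 8: ⟨S=[clo(λw. 4, ∅) :: 0 :: 0]; E=∅; C=[AP :: PRIM2(add)]; D=∅⟩
step 9: ⟨S=∅; E={w↦0}; C=[4]; D=[([0], ∅, [PRIM2(add)])]⟩
step 10: ⟨S=[4]; E={w↦0}; C=∅; D=[([0], ∅, [PRIM2(add)])]⟩
step 11: ⟨S=[4 :: 0]; E=∅; C=[PRIM2(add)]; D=∅⟩
step 12: ⟨S=[4]; E=∅; C=∅; D=∅⟩
→ final value 4

Answer: 4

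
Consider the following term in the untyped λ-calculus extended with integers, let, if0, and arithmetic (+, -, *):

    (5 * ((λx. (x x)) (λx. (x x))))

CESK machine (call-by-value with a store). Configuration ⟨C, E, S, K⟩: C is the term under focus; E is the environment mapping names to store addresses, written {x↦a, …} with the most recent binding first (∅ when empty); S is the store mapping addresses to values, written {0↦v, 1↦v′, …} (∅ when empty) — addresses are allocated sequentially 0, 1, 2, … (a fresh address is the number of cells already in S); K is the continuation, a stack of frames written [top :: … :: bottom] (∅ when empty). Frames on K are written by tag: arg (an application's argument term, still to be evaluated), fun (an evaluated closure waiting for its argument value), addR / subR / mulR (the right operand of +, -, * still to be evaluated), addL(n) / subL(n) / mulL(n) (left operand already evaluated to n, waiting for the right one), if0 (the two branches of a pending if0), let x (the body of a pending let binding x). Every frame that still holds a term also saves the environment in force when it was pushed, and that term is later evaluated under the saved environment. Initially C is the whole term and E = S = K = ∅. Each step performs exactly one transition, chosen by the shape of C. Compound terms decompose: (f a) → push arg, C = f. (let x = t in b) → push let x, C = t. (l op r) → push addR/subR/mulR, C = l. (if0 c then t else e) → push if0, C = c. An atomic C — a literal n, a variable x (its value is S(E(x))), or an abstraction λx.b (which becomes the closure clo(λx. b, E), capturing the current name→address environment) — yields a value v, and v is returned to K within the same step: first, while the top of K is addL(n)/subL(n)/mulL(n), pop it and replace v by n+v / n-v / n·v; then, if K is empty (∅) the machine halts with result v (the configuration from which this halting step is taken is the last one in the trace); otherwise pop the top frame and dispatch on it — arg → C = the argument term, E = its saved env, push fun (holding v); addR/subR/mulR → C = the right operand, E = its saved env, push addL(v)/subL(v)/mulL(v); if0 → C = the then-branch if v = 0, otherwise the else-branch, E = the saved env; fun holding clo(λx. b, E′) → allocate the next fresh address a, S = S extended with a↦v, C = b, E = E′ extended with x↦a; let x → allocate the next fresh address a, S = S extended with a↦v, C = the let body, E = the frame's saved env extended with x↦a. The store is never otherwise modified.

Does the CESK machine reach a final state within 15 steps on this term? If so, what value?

[0] <C=(5 * ((λx. (x x)) (λx. (x x)))), E=∅, S=∅, K=∅>
[1] <C=5, E=∅, S=∅, K=[mulR]>
[2] <C=((λx. (x x)) (λx. (x x))), E=∅, S=∅, K=[mulL(5)]>
[3] <C=(λx. (x x)), E=∅, S=∅, K=[arg :: mulL(5)]>
[4] <C=(λx. (x x)), E=∅, S=∅, K=[fun :: mulL(5)]>
[5] <C=(x x), E={x↦0}, S={0↦clo(λx. (x x), ∅)}, K=[mulL(5)]>
[6] <C=x, E={x↦0}, S={0↦clo(λx. (x x), ∅)}, K=[arg :: mulL(5)]>
[7] <C=x, E={x↦0}, S={0↦clo(λx. (x x), ∅)}, K=[fun :: mulL(5)]>
[8] <C=(x x), E={x↦1}, S={0↦clo(λx. (x x), ∅), 1↦clo(λx. (x x), ∅)}, K=[mulL(5)]>
[9] <C=x, E={x↦1}, S={0↦clo(λx. (x x), ∅), 1↦clo(λx. (x x), ∅)}, K=[arg :: mulL(5)]>
[10] <C=x, E={x↦1}, S={0↦clo(λx. (x x), ∅), 1↦clo(λx. (x x), ∅)}, K=[fun :: mulL(5)]>
[11] <C=(x x), E={x↦2}, S={0↦clo(λx. (x x), ∅), 1↦clo(λx. (x x), ∅), 2↦clo(λx. (x x), ∅)}, K=[mulL(5)]>
[12] <C=x, E={x↦2}, S={0↦clo(λx. (x x), ∅), 1↦clo(λx. (x x), ∅), 2↦clo(λx. (x x), ∅)}, K=[arg :: mulL(5)]>
[13] <C=x, E={x↦2}, S={0↦clo(λx. (x x), ∅), 1↦clo(λx. (x x), ∅), 2↦clo(λx. (x x), ∅)}, K=[fun :: mulL(5)]>
[14] <C=(x x), E={x↦3}, S={0↦clo(λx. (x x), ∅), 1↦clo(λx. (x x), ∅), 2↦clo(λx. (x x), ∅), 3↦clo(λx. (x x), ∅)}, K=[mulL(5)]>
[15] <C=x, E={x↦3}, S={0↦clo(λx. (x x), ∅), 1↦clo(λx. (x x), ∅), 2↦clo(λx. (x x), ∅), 3↦clo(λx. (x x), ∅)}, K=[arg :: mulL(5)]>
→ 15 transitions taken and the configuration is still not final: no result within 15 steps

Answer: DIVERGES (no final state within 15 steps)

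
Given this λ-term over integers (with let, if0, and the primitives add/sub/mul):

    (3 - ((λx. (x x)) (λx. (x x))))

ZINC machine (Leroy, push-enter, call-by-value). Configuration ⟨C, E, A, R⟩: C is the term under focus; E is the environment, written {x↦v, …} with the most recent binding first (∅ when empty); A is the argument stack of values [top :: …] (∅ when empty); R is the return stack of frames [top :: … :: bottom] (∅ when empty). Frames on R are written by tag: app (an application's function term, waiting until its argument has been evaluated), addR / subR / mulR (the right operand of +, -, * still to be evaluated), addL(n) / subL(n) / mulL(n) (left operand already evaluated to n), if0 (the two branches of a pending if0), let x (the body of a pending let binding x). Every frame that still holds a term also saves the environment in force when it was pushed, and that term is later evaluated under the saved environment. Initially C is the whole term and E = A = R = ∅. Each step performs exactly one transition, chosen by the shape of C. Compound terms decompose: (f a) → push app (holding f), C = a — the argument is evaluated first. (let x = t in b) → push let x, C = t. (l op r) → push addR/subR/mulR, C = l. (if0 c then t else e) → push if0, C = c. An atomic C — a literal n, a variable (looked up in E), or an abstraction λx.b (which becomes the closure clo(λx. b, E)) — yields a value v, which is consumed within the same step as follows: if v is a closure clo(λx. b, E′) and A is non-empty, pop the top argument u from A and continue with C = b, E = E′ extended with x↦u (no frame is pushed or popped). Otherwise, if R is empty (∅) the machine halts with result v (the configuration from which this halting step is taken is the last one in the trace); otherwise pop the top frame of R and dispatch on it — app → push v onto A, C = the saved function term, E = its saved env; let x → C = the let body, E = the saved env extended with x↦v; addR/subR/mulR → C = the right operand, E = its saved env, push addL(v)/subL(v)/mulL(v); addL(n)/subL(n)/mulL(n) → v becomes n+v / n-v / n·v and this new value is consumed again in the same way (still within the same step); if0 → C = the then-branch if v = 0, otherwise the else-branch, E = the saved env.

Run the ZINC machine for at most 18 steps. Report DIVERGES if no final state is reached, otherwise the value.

Answer: DIVERGES (no final state within 18 steps)

Derivation:
step 0: [C=(3 - ((λx. (x x)) (λx. (x x)))) | E=∅ | A=∅ | R=∅]
step 1: [C=3 | E=∅ | A=∅ | R=[subR]]
step 2: [C=((λx. (x x)) (λx. (x x))) | E=∅ | A=∅ | R=[subL(3)]]
step 3: [C=(λx. (x x)) | E=∅ | A=∅ | R=[app :: subL(3)]]
step 4: [C=(λx. (x x)) | E=∅ | A=[clo(λx. (x x), ∅)] | R=[subL(3)]]
step 5: [C=(x x) | E={x↦clo(λx. (x x), ∅)} | A=∅ | R=[subL(3)]]
step 6: [C=x | E={x↦clo(λx. (x x), ∅)} | A=∅ | R=[app :: subL(3)]]
step 7: [C=x | E={x↦clo(λx. (x x), ∅)} | A=[clo(λx. (x x), ∅)] | R=[subL(3)]]
… configuration repeats with period 3 (steps 5–7 recur indefinitely) …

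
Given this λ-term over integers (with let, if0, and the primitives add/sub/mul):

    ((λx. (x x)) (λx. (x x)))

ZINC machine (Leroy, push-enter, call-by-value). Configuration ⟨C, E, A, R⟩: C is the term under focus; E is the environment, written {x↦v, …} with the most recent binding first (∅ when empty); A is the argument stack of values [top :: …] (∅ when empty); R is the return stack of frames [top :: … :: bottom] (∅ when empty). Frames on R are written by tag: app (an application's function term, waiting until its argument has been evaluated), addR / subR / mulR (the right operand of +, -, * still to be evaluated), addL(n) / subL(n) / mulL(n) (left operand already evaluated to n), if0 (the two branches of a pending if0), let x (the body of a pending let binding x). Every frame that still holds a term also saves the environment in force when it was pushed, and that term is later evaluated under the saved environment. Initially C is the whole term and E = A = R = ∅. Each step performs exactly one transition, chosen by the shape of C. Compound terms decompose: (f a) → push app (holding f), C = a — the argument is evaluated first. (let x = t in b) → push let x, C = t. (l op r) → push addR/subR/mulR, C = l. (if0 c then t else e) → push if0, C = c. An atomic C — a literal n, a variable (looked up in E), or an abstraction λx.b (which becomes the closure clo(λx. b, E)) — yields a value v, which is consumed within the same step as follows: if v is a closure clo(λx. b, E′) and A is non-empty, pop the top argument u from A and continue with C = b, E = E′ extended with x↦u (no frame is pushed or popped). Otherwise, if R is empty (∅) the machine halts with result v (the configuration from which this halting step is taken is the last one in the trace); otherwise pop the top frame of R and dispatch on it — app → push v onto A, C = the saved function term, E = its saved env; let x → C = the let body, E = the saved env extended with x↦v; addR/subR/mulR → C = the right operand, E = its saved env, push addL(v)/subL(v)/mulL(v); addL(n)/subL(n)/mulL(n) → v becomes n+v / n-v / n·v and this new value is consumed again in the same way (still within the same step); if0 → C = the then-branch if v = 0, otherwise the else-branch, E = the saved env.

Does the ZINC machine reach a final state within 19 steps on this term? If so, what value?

step 0: [C=((λx. (x x)) (λx. (x x))) | E=∅ | A=∅ | R=∅]
step 1: [C=(λx. (x x)) | E=∅ | A=∅ | R=[app]]
step 2: [C=(λx. (x x)) | E=∅ | A=[clo(λx. (x x), ∅)] | R=∅]
step 3: [C=(x x) | E={x↦clo(λx. (x x), ∅)} | A=∅ | R=∅]
step 4: [C=x | E={x↦clo(λx. (x x), ∅)} | A=∅ | R=[app]]
step 5: [C=x | E={x↦clo(λx. (x x), ∅)} | A=[clo(λx. (x x), ∅)] | R=∅]
… configuration repeats with period 3 (steps 3–5 recur indefinitely) …

Answer: DIVERGES (no final state within 19 steps)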